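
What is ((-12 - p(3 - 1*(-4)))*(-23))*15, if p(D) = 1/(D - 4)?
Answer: 4255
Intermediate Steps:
p(D) = 1/(-4 + D)
((-12 - p(3 - 1*(-4)))*(-23))*15 = ((-12 - 1/(-4 + (3 - 1*(-4))))*(-23))*15 = ((-12 - 1/(-4 + (3 + 4)))*(-23))*15 = ((-12 - 1/(-4 + 7))*(-23))*15 = ((-12 - 1/3)*(-23))*15 = ((-12 - 1*⅓)*(-23))*15 = ((-12 - ⅓)*(-23))*15 = -37/3*(-23)*15 = (851/3)*15 = 4255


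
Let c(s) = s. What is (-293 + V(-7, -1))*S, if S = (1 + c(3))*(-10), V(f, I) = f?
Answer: 12000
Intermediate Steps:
S = -40 (S = (1 + 3)*(-10) = 4*(-10) = -40)
(-293 + V(-7, -1))*S = (-293 - 7)*(-40) = -300*(-40) = 12000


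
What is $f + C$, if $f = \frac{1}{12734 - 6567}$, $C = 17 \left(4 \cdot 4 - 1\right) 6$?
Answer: $\frac{9435511}{6167} \approx 1530.0$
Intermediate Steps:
$C = 1530$ ($C = 17 \left(16 - 1\right) 6 = 17 \cdot 15 \cdot 6 = 255 \cdot 6 = 1530$)
$f = \frac{1}{6167} \approx 0.00016215$
$f + C = \frac{1}{6167} + 1530 = \frac{9435511}{6167}$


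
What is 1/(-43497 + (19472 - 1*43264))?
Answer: -1/67289 ≈ -1.4861e-5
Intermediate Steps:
1/(-43497 + (19472 - 1*43264)) = 1/(-43497 + (19472 - 43264)) = 1/(-43497 - 23792) = 1/(-67289) = -1/67289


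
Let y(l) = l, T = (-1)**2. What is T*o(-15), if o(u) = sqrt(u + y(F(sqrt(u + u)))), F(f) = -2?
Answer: I*sqrt(17) ≈ 4.1231*I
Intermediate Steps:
T = 1
o(u) = sqrt(-2 + u) (o(u) = sqrt(u - 2) = sqrt(-2 + u))
T*o(-15) = 1*sqrt(-2 - 15) = 1*sqrt(-17) = 1*(I*sqrt(17)) = I*sqrt(17)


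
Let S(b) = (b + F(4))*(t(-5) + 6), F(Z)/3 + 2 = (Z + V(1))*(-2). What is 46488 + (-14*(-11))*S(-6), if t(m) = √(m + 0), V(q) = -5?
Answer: 40944 - 924*I*√5 ≈ 40944.0 - 2066.1*I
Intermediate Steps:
t(m) = √m
F(Z) = 24 - 6*Z (F(Z) = -6 + 3*((Z - 5)*(-2)) = -6 + 3*((-5 + Z)*(-2)) = -6 + 3*(10 - 2*Z) = -6 + (30 - 6*Z) = 24 - 6*Z)
S(b) = b*(6 + I*√5) (S(b) = (b + (24 - 6*4))*(√(-5) + 6) = (b + (24 - 24))*(I*√5 + 6) = (b + 0)*(6 + I*√5) = b*(6 + I*√5))
46488 + (-14*(-11))*S(-6) = 46488 + (-14*(-11))*(-6*(6 + I*√5)) = 46488 + 154*(-36 - 6*I*√5) = 46488 + (-5544 - 924*I*√5) = 40944 - 924*I*√5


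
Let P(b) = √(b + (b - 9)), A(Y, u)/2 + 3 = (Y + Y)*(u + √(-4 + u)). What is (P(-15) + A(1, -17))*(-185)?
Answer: 13690 - 740*I*√21 - 185*I*√39 ≈ 13690.0 - 4546.4*I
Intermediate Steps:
A(Y, u) = -6 + 4*Y*(u + √(-4 + u)) (A(Y, u) = -6 + 2*((Y + Y)*(u + √(-4 + u))) = -6 + 2*((2*Y)*(u + √(-4 + u))) = -6 + 2*(2*Y*(u + √(-4 + u))) = -6 + 4*Y*(u + √(-4 + u)))
P(b) = √(-9 + 2*b) (P(b) = √(b + (-9 + b)) = √(-9 + 2*b))
(P(-15) + A(1, -17))*(-185) = (√(-9 + 2*(-15)) + (-6 + 4*1*(-17) + 4*1*√(-4 - 17)))*(-185) = (√(-9 - 30) + (-6 - 68 + 4*1*√(-21)))*(-185) = (√(-39) + (-6 - 68 + 4*1*(I*√21)))*(-185) = (I*√39 + (-6 - 68 + 4*I*√21))*(-185) = (I*√39 + (-74 + 4*I*√21))*(-185) = (-74 + I*√39 + 4*I*√21)*(-185) = 13690 - 740*I*√21 - 185*I*√39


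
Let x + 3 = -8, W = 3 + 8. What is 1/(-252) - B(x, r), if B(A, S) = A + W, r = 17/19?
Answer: -1/252 ≈ -0.0039683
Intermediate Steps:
W = 11
x = -11 (x = -3 - 8 = -11)
r = 17/19 (r = 17*(1/19) = 17/19 ≈ 0.89474)
B(A, S) = 11 + A (B(A, S) = A + 11 = 11 + A)
1/(-252) - B(x, r) = 1/(-252) - (11 - 11) = -1/252 - 1*0 = -1/252 + 0 = -1/252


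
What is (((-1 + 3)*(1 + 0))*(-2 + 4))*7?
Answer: 28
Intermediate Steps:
(((-1 + 3)*(1 + 0))*(-2 + 4))*7 = ((2*1)*2)*7 = (2*2)*7 = 4*7 = 28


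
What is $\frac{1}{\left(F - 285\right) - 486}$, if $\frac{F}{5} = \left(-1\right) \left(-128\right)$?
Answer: $- \frac{1}{131} \approx -0.0076336$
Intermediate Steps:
$F = 640$ ($F = 5 \left(\left(-1\right) \left(-128\right)\right) = 5 \cdot 128 = 640$)
$\frac{1}{\left(F - 285\right) - 486} = \frac{1}{\left(640 - 285\right) - 486} = \frac{1}{355 - 486} = \frac{1}{-131} = - \frac{1}{131}$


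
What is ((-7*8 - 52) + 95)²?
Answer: 169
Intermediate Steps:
((-7*8 - 52) + 95)² = ((-56 - 52) + 95)² = (-108 + 95)² = (-13)² = 169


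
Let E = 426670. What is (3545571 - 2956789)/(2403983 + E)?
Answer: 588782/2830653 ≈ 0.20800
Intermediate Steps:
(3545571 - 2956789)/(2403983 + E) = (3545571 - 2956789)/(2403983 + 426670) = 588782/2830653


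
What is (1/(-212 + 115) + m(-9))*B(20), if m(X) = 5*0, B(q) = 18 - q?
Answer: 2/97 ≈ 0.020619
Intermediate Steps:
m(X) = 0
(1/(-212 + 115) + m(-9))*B(20) = (1/(-212 + 115) + 0)*(18 - 1*20) = (1/(-97) + 0)*(18 - 20) = (-1/97 + 0)*(-2) = -1/97*(-2) = 2/97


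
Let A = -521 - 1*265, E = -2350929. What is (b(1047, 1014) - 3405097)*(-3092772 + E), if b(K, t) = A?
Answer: 18540608692983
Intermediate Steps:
A = -786 (A = -521 - 265 = -786)
b(K, t) = -786
(b(1047, 1014) - 3405097)*(-3092772 + E) = (-786 - 3405097)*(-3092772 - 2350929) = -3405883*(-5443701) = 18540608692983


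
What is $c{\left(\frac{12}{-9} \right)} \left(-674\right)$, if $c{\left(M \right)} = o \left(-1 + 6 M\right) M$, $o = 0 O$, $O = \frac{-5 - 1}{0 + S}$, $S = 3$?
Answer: $0$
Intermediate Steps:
$O = -2$ ($O = \frac{-5 - 1}{0 + 3} = - \frac{6}{3} = \left(-6\right) \frac{1}{3} = -2$)
$o = 0$ ($o = 0 \left(-2\right) = 0$)
$c{\left(M \right)} = 0$ ($c{\left(M \right)} = 0 \left(-1 + 6 M\right) M = 0 M \left(-1 + 6 M\right) = 0$)
$c{\left(\frac{12}{-9} \right)} \left(-674\right) = 0 \left(-674\right) = 0$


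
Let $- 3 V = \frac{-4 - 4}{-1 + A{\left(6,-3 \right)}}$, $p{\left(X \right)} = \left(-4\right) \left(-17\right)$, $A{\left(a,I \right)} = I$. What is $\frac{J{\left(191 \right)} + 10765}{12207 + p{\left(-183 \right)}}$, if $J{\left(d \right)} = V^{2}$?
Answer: $\frac{96889}{110475} \approx 0.87702$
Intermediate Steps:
$p{\left(X \right)} = 68$
$V = - \frac{2}{3}$ ($V = - \frac{\left(-4 - 4\right) \frac{1}{-1 - 3}}{3} = - \frac{\left(-8\right) \frac{1}{-4}}{3} = - \frac{\left(-8\right) \left(- \frac{1}{4}\right)}{3} = \left(- \frac{1}{3}\right) 2 = - \frac{2}{3} \approx -0.66667$)
$J{\left(d \right)} = \frac{4}{9}$ ($J{\left(d \right)} = \left(- \frac{2}{3}\right)^{2} = \frac{4}{9}$)
$\frac{J{\left(191 \right)} + 10765}{12207 + p{\left(-183 \right)}} = \frac{\frac{4}{9} + 10765}{12207 + 68} = \frac{96889}{9 \cdot 12275} = \frac{96889}{9} \cdot \frac{1}{12275} = \frac{96889}{110475}$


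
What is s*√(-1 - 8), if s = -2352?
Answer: -7056*I ≈ -7056.0*I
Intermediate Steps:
s*√(-1 - 8) = -2352*√(-1 - 8) = -7056*I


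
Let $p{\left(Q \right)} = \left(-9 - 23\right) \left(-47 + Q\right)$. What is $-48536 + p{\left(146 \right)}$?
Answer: $-51704$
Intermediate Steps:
$p{\left(Q \right)} = 1504 - 32 Q$ ($p{\left(Q \right)} = - 32 \left(-47 + Q\right) = 1504 - 32 Q$)
$-48536 + p{\left(146 \right)} = -48536 + \left(1504 - 4672\right) = -48536 - 3168 = -51704$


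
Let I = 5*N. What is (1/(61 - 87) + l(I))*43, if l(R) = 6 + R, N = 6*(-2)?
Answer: -60415/26 ≈ -2323.7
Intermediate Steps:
N = -12
I = -60 (I = 5*(-12) = -60)
(1/(61 - 87) + l(I))*43 = (1/(61 - 87) + (6 - 60))*43 = (1/(-26) - 54)*43 = (-1/26 - 54)*43 = -1405/26*43 = -60415/26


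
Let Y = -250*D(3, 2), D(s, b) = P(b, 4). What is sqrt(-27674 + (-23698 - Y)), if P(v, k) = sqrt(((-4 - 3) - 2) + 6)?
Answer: sqrt(-51372 + 250*I*sqrt(3)) ≈ 0.9552 + 226.66*I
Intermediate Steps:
P(v, k) = I*sqrt(3) (P(v, k) = sqrt((-7 - 2) + 6) = sqrt(-9 + 6) = sqrt(-3) = I*sqrt(3))
D(s, b) = I*sqrt(3)
Y = -250*I*sqrt(3) ≈ -433.01*I
sqrt(-27674 + (-23698 - Y)) = sqrt(-27674 + (-23698 - (-250)*I*sqrt(3))) = sqrt(-27674 + (-23698 + 250*I*sqrt(3))) = sqrt(-51372 + 250*I*sqrt(3))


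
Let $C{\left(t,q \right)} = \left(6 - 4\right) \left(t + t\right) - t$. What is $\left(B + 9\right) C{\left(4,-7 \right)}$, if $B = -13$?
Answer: $-48$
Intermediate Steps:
$C{\left(t,q \right)} = 3 t$ ($C{\left(t,q \right)} = 2 \cdot 2 t - t = 4 t - t = 3 t$)
$\left(B + 9\right) C{\left(4,-7 \right)} = \left(-13 + 9\right) 3 \cdot 4 = \left(-4\right) 12 = -48$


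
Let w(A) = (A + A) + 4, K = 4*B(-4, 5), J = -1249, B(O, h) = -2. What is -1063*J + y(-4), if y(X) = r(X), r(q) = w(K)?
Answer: 1327675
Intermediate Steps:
K = -8 (K = 4*(-2) = -8)
w(A) = 4 + 2*A (w(A) = 2*A + 4 = 4 + 2*A)
r(q) = -12 (r(q) = 4 + 2*(-8) = 4 - 16 = -12)
y(X) = -12
-1063*J + y(-4) = -1063*(-1249) - 12 = 1327687 - 12 = 1327675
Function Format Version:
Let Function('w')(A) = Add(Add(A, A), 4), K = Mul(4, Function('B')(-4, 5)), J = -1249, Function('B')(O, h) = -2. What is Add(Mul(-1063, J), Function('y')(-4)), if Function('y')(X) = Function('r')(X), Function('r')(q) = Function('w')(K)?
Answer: 1327675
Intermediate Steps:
K = -8 (K = Mul(4, -2) = -8)
Function('w')(A) = Add(4, Mul(2, A)) (Function('w')(A) = Add(Mul(2, A), 4) = Add(4, Mul(2, A)))
Function('r')(q) = -12 (Function('r')(q) = Add(4, Mul(2, -8)) = Add(4, -16) = -12)
Function('y')(X) = -12
Add(Mul(-1063, J), Function('y')(-4)) = Add(Mul(-1063, -1249), -12) = Add(1327687, -12) = 1327675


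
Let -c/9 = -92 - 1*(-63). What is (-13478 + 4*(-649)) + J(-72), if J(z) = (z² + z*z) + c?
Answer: -5445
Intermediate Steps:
c = 261 (c = -9*(-92 - 1*(-63)) = -9*(-92 + 63) = -9*(-29) = 261)
J(z) = 261 + 2*z² (J(z) = (z² + z*z) + 261 = (z² + z²) + 261 = 2*z² + 261 = 261 + 2*z²)
(-13478 + 4*(-649)) + J(-72) = (-13478 + 4*(-649)) + (261 + 2*(-72)²) = (-13478 - 2596) + (261 + 2*5184) = -16074 + (261 + 10368) = -16074 + 10629 = -5445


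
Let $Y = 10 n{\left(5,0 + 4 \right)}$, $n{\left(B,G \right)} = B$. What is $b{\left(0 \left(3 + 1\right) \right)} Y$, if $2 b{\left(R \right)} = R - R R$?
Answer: $0$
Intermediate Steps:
$b{\left(R \right)} = \frac{R}{2} - \frac{R^{2}}{2}$ ($b{\left(R \right)} = \frac{R - R R}{2} = \frac{R - R^{2}}{2} = \frac{R}{2} - \frac{R^{2}}{2}$)
$Y = 50$ ($Y = 10 \cdot 5 = 50$)
$b{\left(0 \left(3 + 1\right) \right)} Y = \frac{0 \left(3 + 1\right) \left(1 - 0 \left(3 + 1\right)\right)}{2} \cdot 50 = \frac{0 \cdot 4 \left(1 - 0 \cdot 4\right)}{2} \cdot 50 = \frac{1}{2} \cdot 0 \left(1 - 0\right) 50 = \frac{1}{2} \cdot 0 \left(1 + 0\right) 50 = \frac{1}{2} \cdot 0 \cdot 1 \cdot 50 = 0 \cdot 50 = 0$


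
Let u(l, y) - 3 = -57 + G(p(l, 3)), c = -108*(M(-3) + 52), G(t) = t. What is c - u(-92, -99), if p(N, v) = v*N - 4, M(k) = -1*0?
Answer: -5282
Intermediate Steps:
M(k) = 0
p(N, v) = -4 + N*v (p(N, v) = N*v - 4 = -4 + N*v)
c = -5616 (c = -108*(0 + 52) = -108*52 = -5616)
u(l, y) = -58 + 3*l (u(l, y) = 3 + (-57 + (-4 + l*3)) = 3 + (-57 + (-4 + 3*l)) = 3 + (-61 + 3*l) = -58 + 3*l)
c - u(-92, -99) = -5616 - (-58 + 3*(-92)) = -5616 - (-58 - 276) = -5616 - 1*(-334) = -5616 + 334 = -5282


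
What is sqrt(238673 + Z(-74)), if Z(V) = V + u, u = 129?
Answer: 14*sqrt(1218) ≈ 488.60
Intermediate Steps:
Z(V) = 129 + V (Z(V) = V + 129 = 129 + V)
sqrt(238673 + Z(-74)) = sqrt(238673 + (129 - 74)) = sqrt(238673 + 55) = sqrt(238728) = 14*sqrt(1218)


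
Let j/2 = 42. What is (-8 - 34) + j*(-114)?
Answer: -9618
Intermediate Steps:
j = 84 (j = 2*42 = 84)
(-8 - 34) + j*(-114) = (-8 - 34) + 84*(-114) = -42 - 9576 = -9618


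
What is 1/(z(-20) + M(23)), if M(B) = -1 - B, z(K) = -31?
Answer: -1/55 ≈ -0.018182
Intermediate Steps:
1/(z(-20) + M(23)) = 1/(-31 + (-1 - 1*23)) = 1/(-31 + (-1 - 23)) = 1/(-31 - 24) = 1/(-55) = -1/55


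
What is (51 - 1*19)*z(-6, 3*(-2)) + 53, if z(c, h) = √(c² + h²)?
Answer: 53 + 192*√2 ≈ 324.53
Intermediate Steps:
(51 - 1*19)*z(-6, 3*(-2)) + 53 = (51 - 1*19)*√((-6)² + (3*(-2))²) + 53 = (51 - 19)*√(36 + (-6)²) + 53 = 32*√(36 + 36) + 53 = 32*√72 + 53 = 32*(6*√2) + 53 = 192*√2 + 53 = 53 + 192*√2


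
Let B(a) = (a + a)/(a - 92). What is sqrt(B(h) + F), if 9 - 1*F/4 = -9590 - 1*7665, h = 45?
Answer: sqrt(152540474)/47 ≈ 262.78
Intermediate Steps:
B(a) = 2*a/(-92 + a) (B(a) = (2*a)/(-92 + a) = 2*a/(-92 + a))
F = 69056 (F = 36 - 4*(-9590 - 1*7665) = 36 - 4*(-9590 - 7665) = 36 - 4*(-17255) = 36 + 69020 = 69056)
sqrt(B(h) + F) = sqrt(2*45/(-92 + 45) + 69056) = sqrt(2*45/(-47) + 69056) = sqrt(2*45*(-1/47) + 69056) = sqrt(-90/47 + 69056) = sqrt(3245542/47) = sqrt(152540474)/47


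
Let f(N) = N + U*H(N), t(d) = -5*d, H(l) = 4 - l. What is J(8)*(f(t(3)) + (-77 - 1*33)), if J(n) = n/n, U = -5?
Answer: -220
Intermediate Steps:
f(N) = -20 + 6*N (f(N) = N - 5*(4 - N) = N + (-20 + 5*N) = -20 + 6*N)
J(n) = 1
J(8)*(f(t(3)) + (-77 - 1*33)) = 1*((-20 + 6*(-5*3)) + (-77 - 1*33)) = 1*((-20 + 6*(-15)) + (-77 - 33)) = 1*((-20 - 90) - 110) = 1*(-110 - 110) = 1*(-220) = -220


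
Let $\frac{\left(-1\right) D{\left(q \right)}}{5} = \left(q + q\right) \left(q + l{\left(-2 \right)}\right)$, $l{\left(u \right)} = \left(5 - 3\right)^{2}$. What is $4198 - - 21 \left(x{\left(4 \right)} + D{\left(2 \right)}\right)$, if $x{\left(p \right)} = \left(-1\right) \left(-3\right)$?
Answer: $1741$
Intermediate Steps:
$x{\left(p \right)} = 3$
$l{\left(u \right)} = 4$ ($l{\left(u \right)} = 2^{2} = 4$)
$D{\left(q \right)} = - 10 q \left(4 + q\right)$ ($D{\left(q \right)} = - 5 \left(q + q\right) \left(q + 4\right) = - 5 \cdot 2 q \left(4 + q\right) = - 10 q \left(4 + q\right)$)
$4198 - - 21 \left(x{\left(4 \right)} + D{\left(2 \right)}\right) = 4198 - - 21 \left(3 - 20 \left(4 + 2\right)\right) = 4198 - - 21 \left(3 - 20 \cdot 6\right) = 4198 - - 21 \left(3 - 120\right) = 4198 - \left(-21\right) \left(-117\right) = 4198 - 2457 = 1741$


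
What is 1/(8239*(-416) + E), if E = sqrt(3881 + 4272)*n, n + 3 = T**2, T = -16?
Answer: -311584/1067883037309 - 23*sqrt(8153)/1067883037309 ≈ -2.9372e-7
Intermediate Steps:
n = 253 (n = -3 + (-16)**2 = -3 + 256 = 253)
E = 253*sqrt(8153) (E = sqrt(3881 + 4272)*253 = sqrt(8153)*253 = 253*sqrt(8153) ≈ 22844.)
1/(8239*(-416) + E) = 1/(8239*(-416) + 253*sqrt(8153)) = 1/(-3427424 + 253*sqrt(8153))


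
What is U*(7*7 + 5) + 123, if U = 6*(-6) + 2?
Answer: -1713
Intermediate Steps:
U = -34 (U = -36 + 2 = -34)
U*(7*7 + 5) + 123 = -34*(7*7 + 5) + 123 = -34*(49 + 5) + 123 = -34*54 + 123 = -1836 + 123 = -1713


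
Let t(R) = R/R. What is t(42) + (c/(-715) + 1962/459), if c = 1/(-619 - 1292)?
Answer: 122517412/23228205 ≈ 5.2745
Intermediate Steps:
c = -1/1911 (c = 1/(-1911) = -1/1911 ≈ -0.00052329)
t(R) = 1
t(42) + (c/(-715) + 1962/459) = 1 + (-1/1911/(-715) + 1962/459) = 1 + (-1/1911*(-1/715) + 1962*(1/459)) = 1 + (1/1366365 + 218/51) = 1 + 99289207/23228205 = 122517412/23228205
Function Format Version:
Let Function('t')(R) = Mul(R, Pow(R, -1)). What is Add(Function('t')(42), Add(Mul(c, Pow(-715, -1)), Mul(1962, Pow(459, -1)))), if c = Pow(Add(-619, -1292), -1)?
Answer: Rational(122517412, 23228205) ≈ 5.2745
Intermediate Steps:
c = Rational(-1, 1911) (c = Pow(-1911, -1) = Rational(-1, 1911) ≈ -0.00052329)
Function('t')(R) = 1
Add(Function('t')(42), Add(Mul(c, Pow(-715, -1)), Mul(1962, Pow(459, -1)))) = Add(1, Add(Mul(Rational(-1, 1911), Pow(-715, -1)), Mul(1962, Pow(459, -1)))) = Add(1, Add(Mul(Rational(-1, 1911), Rational(-1, 715)), Mul(1962, Rational(1, 459)))) = Add(1, Add(Rational(1, 1366365), Rational(218, 51))) = Add(1, Rational(99289207, 23228205)) = Rational(122517412, 23228205)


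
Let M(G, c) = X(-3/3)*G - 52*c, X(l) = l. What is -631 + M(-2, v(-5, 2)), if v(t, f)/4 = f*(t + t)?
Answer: 3531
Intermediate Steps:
v(t, f) = 8*f*t (v(t, f) = 4*(f*(t + t)) = 4*(f*(2*t)) = 4*(2*f*t) = 8*f*t)
M(G, c) = -G - 52*c (M(G, c) = (-3/3)*G - 52*c = (-3*⅓)*G - 52*c = -G - 52*c)
-631 + M(-2, v(-5, 2)) = -631 + (-1*(-2) - 416*2*(-5)) = -631 + (2 - 52*(-80)) = -631 + (2 + 4160) = -631 + 4162 = 3531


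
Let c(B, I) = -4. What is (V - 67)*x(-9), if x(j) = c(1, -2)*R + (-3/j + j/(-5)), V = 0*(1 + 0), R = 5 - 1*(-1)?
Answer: 21976/15 ≈ 1465.1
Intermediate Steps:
R = 6 (R = 5 + 1 = 6)
V = 0 (V = 0*1 = 0)
x(j) = -24 - 3/j - j/5 (x(j) = -4*6 + (-3/j + j/(-5)) = -24 + (-3/j + j*(-⅕)) = -24 + (-3/j - j/5) = -24 - 3/j - j/5)
(V - 67)*x(-9) = (0 - 67)*(-24 - 3/(-9) - ⅕*(-9)) = -67*(-24 - 3*(-⅑) + 9/5) = -67*(-24 + ⅓ + 9/5) = -67*(-328/15) = 21976/15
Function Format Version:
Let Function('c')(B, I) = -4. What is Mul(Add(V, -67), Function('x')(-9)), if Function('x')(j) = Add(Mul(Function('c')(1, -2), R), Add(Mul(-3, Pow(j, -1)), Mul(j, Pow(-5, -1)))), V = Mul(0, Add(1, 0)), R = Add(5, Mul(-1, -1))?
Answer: Rational(21976, 15) ≈ 1465.1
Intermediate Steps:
R = 6 (R = Add(5, 1) = 6)
V = 0 (V = Mul(0, 1) = 0)
Function('x')(j) = Add(-24, Mul(-3, Pow(j, -1)), Mul(Rational(-1, 5), j)) (Function('x')(j) = Add(Mul(-4, 6), Add(Mul(-3, Pow(j, -1)), Mul(j, Pow(-5, -1)))) = Add(-24, Add(Mul(-3, Pow(j, -1)), Mul(j, Rational(-1, 5)))) = Add(-24, Add(Mul(-3, Pow(j, -1)), Mul(Rational(-1, 5), j))) = Add(-24, Mul(-3, Pow(j, -1)), Mul(Rational(-1, 5), j)))
Mul(Add(V, -67), Function('x')(-9)) = Mul(Add(0, -67), Add(-24, Mul(-3, Pow(-9, -1)), Mul(Rational(-1, 5), -9))) = Mul(-67, Add(-24, Mul(-3, Rational(-1, 9)), Rational(9, 5))) = Mul(-67, Add(-24, Rational(1, 3), Rational(9, 5))) = Mul(-67, Rational(-328, 15)) = Rational(21976, 15)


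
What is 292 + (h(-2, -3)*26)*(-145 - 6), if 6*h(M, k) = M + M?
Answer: 8728/3 ≈ 2909.3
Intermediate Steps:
h(M, k) = M/3 (h(M, k) = (M + M)/6 = (2*M)/6 = M/3)
292 + (h(-2, -3)*26)*(-145 - 6) = 292 + (((⅓)*(-2))*26)*(-145 - 6) = 292 - ⅔*26*(-151) = 292 - 52/3*(-151) = 292 + 7852/3 = 8728/3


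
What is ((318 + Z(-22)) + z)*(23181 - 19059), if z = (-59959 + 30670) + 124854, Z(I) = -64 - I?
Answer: 395056602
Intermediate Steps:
z = 95565 (z = -29289 + 124854 = 95565)
((318 + Z(-22)) + z)*(23181 - 19059) = ((318 + (-64 - 1*(-22))) + 95565)*(23181 - 19059) = ((318 + (-64 + 22)) + 95565)*4122 = ((318 - 42) + 95565)*4122 = (276 + 95565)*4122 = 95841*4122 = 395056602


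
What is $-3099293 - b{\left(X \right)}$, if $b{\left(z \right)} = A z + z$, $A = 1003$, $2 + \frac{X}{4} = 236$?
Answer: $-4039037$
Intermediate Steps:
$X = 936$ ($X = -8 + 4 \cdot 236 = -8 + 944 = 936$)
$b{\left(z \right)} = 1004 z$ ($b{\left(z \right)} = 1003 z + z = 1004 z$)
$-3099293 - b{\left(X \right)} = -3099293 - 1004 \cdot 936 = -3099293 - 939744 = -4039037$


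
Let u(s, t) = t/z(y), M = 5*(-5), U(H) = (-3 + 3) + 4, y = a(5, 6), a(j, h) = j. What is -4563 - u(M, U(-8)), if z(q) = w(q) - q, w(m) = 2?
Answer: -13685/3 ≈ -4561.7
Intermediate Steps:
y = 5
U(H) = 4 (U(H) = 0 + 4 = 4)
M = -25
z(q) = 2 - q
u(s, t) = -t/3 (u(s, t) = t/(2 - 1*5) = t/(2 - 5) = t/(-3) = t*(-1/3) = -t/3)
-4563 - u(M, U(-8)) = -4563 - (-1)*4/3 = -4563 - 1*(-4/3) = -4563 + 4/3 = -13685/3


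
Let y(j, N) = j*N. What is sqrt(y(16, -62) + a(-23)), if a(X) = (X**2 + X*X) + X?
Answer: sqrt(43) ≈ 6.5574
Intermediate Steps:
a(X) = X + 2*X**2 (a(X) = (X**2 + X**2) + X = 2*X**2 + X = X + 2*X**2)
y(j, N) = N*j
sqrt(y(16, -62) + a(-23)) = sqrt(-62*16 - 23*(1 + 2*(-23))) = sqrt(-992 - 23*(1 - 46)) = sqrt(-992 - 23*(-45)) = sqrt(-992 + 1035) = sqrt(43)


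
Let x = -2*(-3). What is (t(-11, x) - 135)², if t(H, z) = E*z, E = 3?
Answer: 13689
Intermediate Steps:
x = 6
t(H, z) = 3*z
(t(-11, x) - 135)² = (3*6 - 135)² = (18 - 135)² = (-117)² = 13689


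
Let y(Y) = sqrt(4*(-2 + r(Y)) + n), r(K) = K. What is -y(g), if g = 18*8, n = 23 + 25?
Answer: -2*sqrt(154) ≈ -24.819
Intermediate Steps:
n = 48
g = 144
y(Y) = sqrt(40 + 4*Y) (y(Y) = sqrt(4*(-2 + Y) + 48) = sqrt((-8 + 4*Y) + 48) = sqrt(40 + 4*Y))
-y(g) = -2*sqrt(10 + 144) = -2*sqrt(154)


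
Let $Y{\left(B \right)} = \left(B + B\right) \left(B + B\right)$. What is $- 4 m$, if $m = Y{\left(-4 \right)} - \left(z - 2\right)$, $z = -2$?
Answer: $-272$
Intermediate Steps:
$Y{\left(B \right)} = 4 B^{2}$ ($Y{\left(B \right)} = 2 B 2 B = 4 B^{2}$)
$m = 68$ ($m = 4 \left(-4\right)^{2} - \left(-2 - 2\right) = 4 \cdot 16 - -4 = 64 + 4 = 68$)
$- 4 m = \left(-4\right) 68 = -272$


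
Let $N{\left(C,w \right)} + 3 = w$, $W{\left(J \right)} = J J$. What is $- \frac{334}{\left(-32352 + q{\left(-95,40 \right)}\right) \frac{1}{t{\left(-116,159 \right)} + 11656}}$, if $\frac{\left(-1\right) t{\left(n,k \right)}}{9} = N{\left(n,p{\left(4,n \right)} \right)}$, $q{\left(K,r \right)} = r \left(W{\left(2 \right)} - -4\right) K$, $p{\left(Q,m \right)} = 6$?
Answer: $\frac{1942043}{31376} \approx 61.896$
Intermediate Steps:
$W{\left(J \right)} = J^{2}$
$N{\left(C,w \right)} = -3 + w$
$q{\left(K,r \right)} = 8 K r$ ($q{\left(K,r \right)} = r \left(2^{2} - -4\right) K = r \left(4 + 4\right) K = r 8 K = 8 r K = 8 K r$)
$t{\left(n,k \right)} = -27$ ($t{\left(n,k \right)} = - 9 \left(-3 + 6\right) = \left(-9\right) 3 = -27$)
$- \frac{334}{\left(-32352 + q{\left(-95,40 \right)}\right) \frac{1}{t{\left(-116,159 \right)} + 11656}} = - \frac{334}{\left(-32352 + 8 \left(-95\right) 40\right) \frac{1}{-27 + 11656}} = - \frac{334}{\left(-32352 - 30400\right) \frac{1}{11629}} = - \frac{334}{\left(-62752\right) \frac{1}{11629}} = - \frac{334}{- \frac{62752}{11629}} = \left(-334\right) \left(- \frac{11629}{62752}\right) = \frac{1942043}{31376}$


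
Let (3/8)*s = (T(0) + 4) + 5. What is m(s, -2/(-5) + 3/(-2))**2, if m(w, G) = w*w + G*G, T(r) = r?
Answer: 3331713841/10000 ≈ 3.3317e+5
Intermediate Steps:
s = 24 (s = 8*((0 + 4) + 5)/3 = 8*(4 + 5)/3 = (8/3)*9 = 24)
m(w, G) = G**2 + w**2 (m(w, G) = w**2 + G**2 = G**2 + w**2)
m(s, -2/(-5) + 3/(-2))**2 = ((-2/(-5) + 3/(-2))**2 + 24**2)**2 = ((-2*(-1/5) + 3*(-1/2))**2 + 576)**2 = ((2/5 - 3/2)**2 + 576)**2 = ((-11/10)**2 + 576)**2 = (121/100 + 576)**2 = (57721/100)**2 = 3331713841/10000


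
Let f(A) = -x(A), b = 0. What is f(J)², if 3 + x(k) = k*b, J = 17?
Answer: 9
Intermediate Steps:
x(k) = -3 (x(k) = -3 + k*0 = -3 + 0 = -3)
f(A) = 3 (f(A) = -1*(-3) = 3)
f(J)² = 3² = 9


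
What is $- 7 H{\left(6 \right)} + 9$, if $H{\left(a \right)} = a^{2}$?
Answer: $-243$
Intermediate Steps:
$- 7 H{\left(6 \right)} + 9 = - 7 \cdot 6^{2} + 9 = \left(-7\right) 36 + 9 = -252 + 9 = -243$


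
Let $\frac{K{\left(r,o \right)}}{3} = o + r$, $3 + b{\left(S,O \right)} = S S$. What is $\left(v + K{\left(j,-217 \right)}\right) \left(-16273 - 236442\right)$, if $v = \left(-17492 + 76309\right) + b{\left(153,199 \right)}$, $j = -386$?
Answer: $-20321824010$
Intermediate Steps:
$b{\left(S,O \right)} = -3 + S^{2}$ ($b{\left(S,O \right)} = -3 + S S = -3 + S^{2}$)
$K{\left(r,o \right)} = 3 o + 3 r$ ($K{\left(r,o \right)} = 3 \left(o + r\right) = 3 o + 3 r$)
$v = 82223$ ($v = \left(-17492 + 76309\right) - \left(3 - 153^{2}\right) = 58817 + \left(-3 + 23409\right) = 58817 + 23406 = 82223$)
$\left(v + K{\left(j,-217 \right)}\right) \left(-16273 - 236442\right) = \left(82223 + \left(3 \left(-217\right) + 3 \left(-386\right)\right)\right) \left(-16273 - 236442\right) = \left(82223 - 1809\right) \left(-252715\right) = 80414 \left(-252715\right) = -20321824010$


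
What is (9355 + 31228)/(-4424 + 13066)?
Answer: 40583/8642 ≈ 4.6960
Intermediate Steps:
(9355 + 31228)/(-4424 + 13066) = 40583/8642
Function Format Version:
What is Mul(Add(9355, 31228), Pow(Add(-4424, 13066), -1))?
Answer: Rational(40583, 8642) ≈ 4.6960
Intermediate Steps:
Mul(Add(9355, 31228), Pow(Add(-4424, 13066), -1)) = Mul(40583, Pow(8642, -1)) = Mul(40583, Rational(1, 8642)) = Rational(40583, 8642)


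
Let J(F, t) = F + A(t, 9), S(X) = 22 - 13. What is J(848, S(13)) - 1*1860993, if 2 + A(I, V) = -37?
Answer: -1860184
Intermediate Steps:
S(X) = 9
A(I, V) = -39 (A(I, V) = -2 - 37 = -39)
J(F, t) = -39 + F (J(F, t) = F - 39 = -39 + F)
J(848, S(13)) - 1*1860993 = (-39 + 848) - 1*1860993 = 809 - 1860993 = -1860184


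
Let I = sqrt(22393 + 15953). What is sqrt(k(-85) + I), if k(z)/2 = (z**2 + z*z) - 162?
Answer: sqrt(28576 + sqrt(38346)) ≈ 169.62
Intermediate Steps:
I = sqrt(38346) ≈ 195.82
k(z) = -324 + 4*z**2 (k(z) = 2*((z**2 + z*z) - 162) = 2*((z**2 + z**2) - 162) = 2*(2*z**2 - 162) = 2*(-162 + 2*z**2) = -324 + 4*z**2)
sqrt(k(-85) + I) = sqrt((-324 + 4*(-85)**2) + sqrt(38346)) = sqrt((-324 + 4*7225) + sqrt(38346)) = sqrt((-324 + 28900) + sqrt(38346)) = sqrt(28576 + sqrt(38346))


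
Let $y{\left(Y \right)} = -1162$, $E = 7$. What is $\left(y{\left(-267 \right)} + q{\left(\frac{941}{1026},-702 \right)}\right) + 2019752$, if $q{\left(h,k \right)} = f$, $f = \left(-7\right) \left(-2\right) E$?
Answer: $2018688$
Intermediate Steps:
$f = 98$ ($f = \left(-7\right) \left(-2\right) 7 = 14 \cdot 7 = 98$)
$q{\left(h,k \right)} = 98$
$\left(y{\left(-267 \right)} + q{\left(\frac{941}{1026},-702 \right)}\right) + 2019752 = \left(-1162 + 98\right) + 2019752 = -1064 + 2019752 = 2018688$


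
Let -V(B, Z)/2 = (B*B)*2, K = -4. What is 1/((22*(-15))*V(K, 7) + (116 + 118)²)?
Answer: 1/75876 ≈ 1.3179e-5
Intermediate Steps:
V(B, Z) = -4*B² (V(B, Z) = -2*B*B*2 = -2*B²*2 = -4*B²)
1/((22*(-15))*V(K, 7) + (116 + 118)²) = 1/((22*(-15))*(-4*(-4)²) + (116 + 118)²) = 1/(-(-1320)*16 + 234²) = 1/(-330*(-64) + 54756) = 1/(21120 + 54756) = 1/75876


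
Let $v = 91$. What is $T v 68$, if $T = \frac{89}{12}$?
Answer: $\frac{137683}{3} \approx 45894.0$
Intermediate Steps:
$T = \frac{89}{12}$ ($T = 89 \cdot \frac{1}{12} = \frac{89}{12} \approx 7.4167$)
$T v 68 = \frac{89}{12} \cdot 91 \cdot 68 = \frac{8099}{12} \cdot 68 = \frac{137683}{3}$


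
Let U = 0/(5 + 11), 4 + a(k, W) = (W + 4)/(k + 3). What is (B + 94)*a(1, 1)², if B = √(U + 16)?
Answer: 5929/8 ≈ 741.13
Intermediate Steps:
a(k, W) = -4 + (4 + W)/(3 + k) (a(k, W) = -4 + (W + 4)/(k + 3) = -4 + (4 + W)/(3 + k))
U = 0 (U = 0/16 = (1/16)*0 = 0)
B = 4 (B = √(0 + 16) = √16 = 4)
(B + 94)*a(1, 1)² = (4 + 94)*((-8 + 1 - 4*1)/(3 + 1))² = 98*((-8 + 1 - 4)/4)² = 98*((¼)*(-11))² = 98*(-11/4)² = 98*(121/16) = 5929/8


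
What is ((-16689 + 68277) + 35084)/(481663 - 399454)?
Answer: 86672/82209 ≈ 1.0543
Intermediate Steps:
((-16689 + 68277) + 35084)/(481663 - 399454) = (51588 + 35084)/82209 = 86672*(1/82209) = 86672/82209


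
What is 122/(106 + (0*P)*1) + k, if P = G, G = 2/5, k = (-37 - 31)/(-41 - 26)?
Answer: 7691/3551 ≈ 2.1659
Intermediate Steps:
k = 68/67 (k = -68/(-67) = -68*(-1/67) = 68/67 ≈ 1.0149)
G = ⅖ (G = 2*(⅕) = ⅖ ≈ 0.40000)
P = ⅖ ≈ 0.40000
122/(106 + (0*P)*1) + k = 122/(106 + (0*(⅖))*1) + 68/67 = 122/(106 + 0*1) + 68/67 = 122/(106 + 0) + 68/67 = 122/106 + 68/67 = (1/106)*122 + 68/67 = 61/53 + 68/67 = 7691/3551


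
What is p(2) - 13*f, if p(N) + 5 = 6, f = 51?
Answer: -662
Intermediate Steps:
p(N) = 1 (p(N) = -5 + 6 = 1)
p(2) - 13*f = 1 - 13*51 = 1 - 663 = -662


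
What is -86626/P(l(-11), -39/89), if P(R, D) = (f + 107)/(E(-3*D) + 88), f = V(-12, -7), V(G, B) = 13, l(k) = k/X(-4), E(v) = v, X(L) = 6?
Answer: -344295037/5340 ≈ -64475.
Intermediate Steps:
l(k) = k/6
f = 13
P(R, D) = 120/(88 - 3*D) (P(R, D) = (13 + 107)/(-3*D + 88) = 120/(88 - 3*D))
-86626/P(l(-11), -39/89) = -86626/((-120/(-88 + 3*(-39/89)))) = -86626/((-120/(-88 - 117/89))) = -86626/((-120/(-7949/89))) = -86626/((-120*(-89/7949))) = -86626/10680/7949 = -86626*7949/10680 = -344295037/5340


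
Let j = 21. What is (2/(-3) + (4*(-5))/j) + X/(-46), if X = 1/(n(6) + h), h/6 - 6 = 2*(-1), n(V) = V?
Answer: -15647/9660 ≈ -1.6198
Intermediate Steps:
h = 24 (h = 36 + 6*(2*(-1)) = 36 + 6*(-2) = 36 - 12 = 24)
X = 1/30 (X = 1/(6 + 24) = 1/30 ≈ 0.033333)
(2/(-3) + (4*(-5))/j) + X/(-46) = (2/(-3) + (4*(-5))/21) + (1/30)/(-46) = (2*(-⅓) - 20*1/21) + (1/30)*(-1/46) = (-⅔ - 20/21) - 1/1380 = -34/21 - 1/1380 = -15647/9660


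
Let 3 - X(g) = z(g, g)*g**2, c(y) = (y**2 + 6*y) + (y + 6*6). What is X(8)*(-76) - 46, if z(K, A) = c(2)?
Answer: 262382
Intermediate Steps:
c(y) = 36 + y**2 + 7*y (c(y) = (y**2 + 6*y) + (y + 36) = (y**2 + 6*y) + (36 + y) = 36 + y**2 + 7*y)
z(K, A) = 54 (z(K, A) = 36 + 2**2 + 7*2 = 36 + 4 + 14 = 54)
X(g) = 3 - 54*g**2
X(8)*(-76) - 46 = (3 - 54*8**2)*(-76) - 46 = (3 - 54*64)*(-76) - 46 = (3 - 3456)*(-76) - 46 = -3453*(-76) - 46 = 262428 - 46 = 262382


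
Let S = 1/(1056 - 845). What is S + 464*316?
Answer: 30937665/211 ≈ 1.4662e+5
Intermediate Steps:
S = 1/211 ≈ 0.0047393
S + 464*316 = 1/211 + 464*316 = 1/211 + 146624 = 30937665/211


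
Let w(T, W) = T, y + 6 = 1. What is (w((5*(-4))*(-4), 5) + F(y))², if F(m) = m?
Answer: 5625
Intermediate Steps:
y = -5 (y = -6 + 1 = -5)
(w((5*(-4))*(-4), 5) + F(y))² = ((5*(-4))*(-4) - 5)² = (-20*(-4) - 5)² = (80 - 5)² = 75² = 5625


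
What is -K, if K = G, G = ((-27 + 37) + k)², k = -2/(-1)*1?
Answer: -144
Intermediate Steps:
k = 2 (k = -2*(-1)*1 = -1*(-2)*1 = 2*1 = 2)
G = 144 (G = ((-27 + 37) + 2)² = (10 + 2)² = 12² = 144)
K = 144
-K = -1*144 = -144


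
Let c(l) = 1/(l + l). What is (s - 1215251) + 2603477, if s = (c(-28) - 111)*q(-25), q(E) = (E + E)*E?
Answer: 34984703/28 ≈ 1.2495e+6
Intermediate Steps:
c(l) = 1/(2*l)
q(E) = 2*E² (q(E) = (2*E)*E = 2*E²)
s = -3885625/28 (s = ((½)/(-28) - 111)*(2*(-25)²) = ((½)*(-1/28) - 111)*(2*625) = (-1/56 - 111)*1250 = -6217/56*1250 = -3885625/28 ≈ -1.3877e+5)
(s - 1215251) + 2603477 = (-3885625/28 - 1215251) + 2603477 = -37912653/28 + 2603477 = 34984703/28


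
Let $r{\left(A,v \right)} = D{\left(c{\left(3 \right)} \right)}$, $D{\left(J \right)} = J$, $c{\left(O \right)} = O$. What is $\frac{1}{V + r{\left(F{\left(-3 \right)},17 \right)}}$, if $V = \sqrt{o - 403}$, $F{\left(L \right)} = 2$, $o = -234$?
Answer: $\frac{3}{646} - \frac{7 i \sqrt{13}}{646} \approx 0.004644 - 0.039069 i$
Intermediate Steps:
$r{\left(A,v \right)} = 3$
$V = 7 i \sqrt{13}$ ($V = \sqrt{-234 - 403} = \sqrt{-637} = 7 i \sqrt{13} \approx 25.239 i$)
$\frac{1}{V + r{\left(F{\left(-3 \right)},17 \right)}} = \frac{1}{7 i \sqrt{13} + 3} = \frac{1}{3 + 7 i \sqrt{13}}$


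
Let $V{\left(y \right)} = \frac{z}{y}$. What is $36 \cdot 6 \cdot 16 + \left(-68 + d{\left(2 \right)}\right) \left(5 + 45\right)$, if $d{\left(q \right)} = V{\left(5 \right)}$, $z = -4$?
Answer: $16$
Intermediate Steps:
$V{\left(y \right)} = - \frac{4}{y}$
$d{\left(q \right)} = - \frac{4}{5}$
$36 \cdot 6 \cdot 16 + \left(-68 + d{\left(2 \right)}\right) \left(5 + 45\right) = 36 \cdot 6 \cdot 16 + \left(-68 - \frac{4}{5}\right) \left(5 + 45\right) = 36 \cdot 96 - 3440 = 3456 - 3440 = 16$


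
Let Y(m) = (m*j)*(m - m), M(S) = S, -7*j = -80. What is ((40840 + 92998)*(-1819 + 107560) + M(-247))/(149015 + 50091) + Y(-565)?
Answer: 14152163711/199106 ≈ 71079.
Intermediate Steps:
j = 80/7 (j = -1/7*(-80) = 80/7 ≈ 11.429)
Y(m) = 0 (Y(m) = (m*(80/7))*(m - m) = (80*m/7)*0 = 0)
((40840 + 92998)*(-1819 + 107560) + M(-247))/(149015 + 50091) + Y(-565) = ((40840 + 92998)*(-1819 + 107560) - 247)/(149015 + 50091) + 0 = (133838*105741 - 247)/199106 + 0 = (14152163958 - 247)*(1/199106) + 0 = 14152163711*(1/199106) + 0 = 14152163711/199106 + 0 = 14152163711/199106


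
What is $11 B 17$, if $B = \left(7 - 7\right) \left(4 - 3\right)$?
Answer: $0$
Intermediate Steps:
$B = 0$ ($B = 0 \cdot 1 = 0$)
$11 B 17 = 11 \cdot 0 \cdot 17 = 0 \cdot 17 = 0$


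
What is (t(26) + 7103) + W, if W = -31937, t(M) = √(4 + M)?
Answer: -24834 + √30 ≈ -24829.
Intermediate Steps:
(t(26) + 7103) + W = (√(4 + 26) + 7103) - 31937 = (√30 + 7103) - 31937 = (7103 + √30) - 31937 = -24834 + √30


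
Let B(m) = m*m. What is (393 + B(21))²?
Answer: 695556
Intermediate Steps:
B(m) = m²
(393 + B(21))² = (393 + 21²)² = (393 + 441)² = 834² = 695556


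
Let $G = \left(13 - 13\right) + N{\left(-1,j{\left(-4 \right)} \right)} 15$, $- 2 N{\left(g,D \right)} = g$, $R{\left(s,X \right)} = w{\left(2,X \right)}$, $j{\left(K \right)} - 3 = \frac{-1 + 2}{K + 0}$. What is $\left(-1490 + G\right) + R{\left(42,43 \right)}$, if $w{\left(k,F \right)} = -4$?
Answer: $- \frac{2973}{2} \approx -1486.5$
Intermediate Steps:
$j{\left(K \right)} = 3 + \frac{1}{K}$ ($j{\left(K \right)} = 3 + \frac{-1 + 2}{K + 0} = 3 + 1 \frac{1}{K} = 3 + \frac{1}{K}$)
$R{\left(s,X \right)} = -4$
$N{\left(g,D \right)} = - \frac{g}{2}$
$G = \frac{15}{2}$ ($G = \left(13 - 13\right) + \left(- \frac{1}{2}\right) \left(-1\right) 15 = \left(13 - 13\right) + \frac{1}{2} \cdot 15 = 0 + \frac{15}{2} = \frac{15}{2} \approx 7.5$)
$\left(-1490 + G\right) + R{\left(42,43 \right)} = \left(-1490 + \frac{15}{2}\right) - 4 = - \frac{2965}{2} - 4 = - \frac{2973}{2}$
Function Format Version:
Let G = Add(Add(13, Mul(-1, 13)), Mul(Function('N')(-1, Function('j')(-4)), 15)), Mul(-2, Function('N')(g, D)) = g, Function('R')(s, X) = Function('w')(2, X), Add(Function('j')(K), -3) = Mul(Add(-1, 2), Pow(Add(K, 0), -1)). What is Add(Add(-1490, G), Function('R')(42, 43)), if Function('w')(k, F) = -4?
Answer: Rational(-2973, 2) ≈ -1486.5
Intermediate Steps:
Function('j')(K) = Add(3, Pow(K, -1)) (Function('j')(K) = Add(3, Mul(Add(-1, 2), Pow(Add(K, 0), -1))) = Add(3, Mul(1, Pow(K, -1))) = Add(3, Pow(K, -1)))
Function('R')(s, X) = -4
Function('N')(g, D) = Mul(Rational(-1, 2), g)
G = Rational(15, 2) (G = Add(Add(13, Mul(-1, 13)), Mul(Mul(Rational(-1, 2), -1), 15)) = Add(Add(13, -13), Mul(Rational(1, 2), 15)) = Add(0, Rational(15, 2)) = Rational(15, 2) ≈ 7.5000)
Add(Add(-1490, G), Function('R')(42, 43)) = Add(Add(-1490, Rational(15, 2)), -4) = Add(Rational(-2965, 2), -4) = Rational(-2973, 2)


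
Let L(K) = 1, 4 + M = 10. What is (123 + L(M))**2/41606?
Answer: 7688/20803 ≈ 0.36956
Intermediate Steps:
M = 6 (M = -4 + 10 = 6)
(123 + L(M))**2/41606 = (123 + 1)**2/41606 = 124**2*(1/41606) = 15376*(1/41606) = 7688/20803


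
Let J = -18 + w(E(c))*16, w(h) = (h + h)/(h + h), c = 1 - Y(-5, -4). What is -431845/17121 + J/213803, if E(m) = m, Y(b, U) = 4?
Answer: -92329790777/3660521163 ≈ -25.223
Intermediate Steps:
c = -3 (c = 1 - 1*4 = 1 - 4 = -3)
w(h) = 1 (w(h) = (2*h)/((2*h)) = (2*h)*(1/(2*h)) = 1)
J = -2 (J = -18 + 1*16 = -18 + 16 = -2)
-431845/17121 + J/213803 = -431845/17121 - 2/213803 = -92329790777/3660521163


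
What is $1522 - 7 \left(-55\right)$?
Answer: $1907$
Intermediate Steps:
$1522 - 7 \left(-55\right) = 1522 - -385 = 1522 + 385 = 1907$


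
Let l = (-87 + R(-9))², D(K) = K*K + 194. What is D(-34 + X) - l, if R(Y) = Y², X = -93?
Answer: 16287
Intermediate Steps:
D(K) = 194 + K² (D(K) = K² + 194 = 194 + K²)
l = 36 (l = (-87 + (-9)²)² = (-87 + 81)² = (-6)² = 36)
D(-34 + X) - l = (194 + (-34 - 93)²) - 1*36 = (194 + (-127)²) - 36 = (194 + 16129) - 36 = 16323 - 36 = 16287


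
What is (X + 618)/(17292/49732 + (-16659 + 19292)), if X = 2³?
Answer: 3891529/16370206 ≈ 0.23772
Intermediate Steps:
X = 8
(X + 618)/(17292/49732 + (-16659 + 19292)) = (8 + 618)/(17292/49732 + (-16659 + 19292)) = 626/(17292*(1/49732) + 2633) = 626/(4323/12433 + 2633) = 626/(32740412/12433) = 626*(12433/32740412) = 3891529/16370206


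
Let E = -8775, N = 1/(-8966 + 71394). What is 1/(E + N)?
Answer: -62428/547805699 ≈ -0.00011396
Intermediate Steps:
N = 1/62428 ≈ 1.6018e-5
1/(E + N) = 1/(-8775 + 1/62428) = 1/(-547805699/62428) = -62428/547805699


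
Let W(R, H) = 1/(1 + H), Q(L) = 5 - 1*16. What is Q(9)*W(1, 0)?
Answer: -11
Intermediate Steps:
Q(L) = -11 (Q(L) = 5 - 16 = -11)
Q(9)*W(1, 0) = -11/(1 + 0) = -11/1 = -11*1 = -11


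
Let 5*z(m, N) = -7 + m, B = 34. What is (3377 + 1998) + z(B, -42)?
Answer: 26902/5 ≈ 5380.4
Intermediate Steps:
z(m, N) = -7/5 + m/5 (z(m, N) = (-7 + m)/5 = -7/5 + m/5)
(3377 + 1998) + z(B, -42) = (3377 + 1998) + (-7/5 + (⅕)*34) = 5375 + (-7/5 + 34/5) = 5375 + 27/5 = 26902/5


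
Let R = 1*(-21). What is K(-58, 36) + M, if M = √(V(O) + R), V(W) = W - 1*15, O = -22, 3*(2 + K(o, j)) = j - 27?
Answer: 1 + I*√58 ≈ 1.0 + 7.6158*I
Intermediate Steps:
K(o, j) = -11 + j/3 (K(o, j) = -2 + (j - 27)/3 = -2 + (-27 + j)/3 = -2 + (-9 + j/3) = -11 + j/3)
R = -21
V(W) = -15 + W (V(W) = W - 15 = -15 + W)
M = I*√58 (M = √((-15 - 22) - 21) = √(-37 - 21) = √(-58) = I*√58 ≈ 7.6158*I)
K(-58, 36) + M = (-11 + (⅓)*36) + I*√58 = (-11 + 12) + I*√58 = 1 + I*√58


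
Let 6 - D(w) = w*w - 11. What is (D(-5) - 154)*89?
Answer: -14418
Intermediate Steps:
D(w) = 17 - w**2 (D(w) = 6 - (w*w - 11) = 6 - (w**2 - 11) = 6 - (-11 + w**2) = 6 + (11 - w**2) = 17 - w**2)
(D(-5) - 154)*89 = ((17 - 1*(-5)**2) - 154)*89 = ((17 - 1*25) - 154)*89 = ((17 - 25) - 154)*89 = (-8 - 154)*89 = -162*89 = -14418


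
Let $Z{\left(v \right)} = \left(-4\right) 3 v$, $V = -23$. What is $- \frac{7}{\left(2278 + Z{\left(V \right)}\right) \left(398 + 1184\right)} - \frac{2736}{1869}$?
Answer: $- \frac{526410671}{359598092} \approx -1.4639$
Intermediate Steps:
$Z{\left(v \right)} = - 12 v$
$- \frac{7}{\left(2278 + Z{\left(V \right)}\right) \left(398 + 1184\right)} - \frac{2736}{1869} = - \frac{7}{\left(2278 - -276\right) \left(398 + 1184\right)} - \frac{2736}{1869} = - \frac{7}{\left(2278 + 276\right) 1582} - \frac{912}{623} = - \frac{7}{2554 \cdot 1582} - \frac{912}{623} = - \frac{7}{4040428} - \frac{912}{623} = \left(-7\right) \frac{1}{4040428} - \frac{912}{623} = - \frac{1}{577204} - \frac{912}{623} = - \frac{526410671}{359598092}$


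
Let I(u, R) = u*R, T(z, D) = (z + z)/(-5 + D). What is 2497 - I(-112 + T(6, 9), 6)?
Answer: 3151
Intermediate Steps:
T(z, D) = 2*z/(-5 + D) (T(z, D) = (2*z)/(-5 + D) = 2*z/(-5 + D))
I(u, R) = R*u
2497 - I(-112 + T(6, 9), 6) = 2497 - 6*(-112 + 2*6/(-5 + 9)) = 2497 - 6*(-112 + 2*6/4) = 2497 - 6*(-112 + 2*6*(¼)) = 2497 - 6*(-112 + 3) = 2497 - 6*(-109) = 2497 - 1*(-654) = 2497 + 654 = 3151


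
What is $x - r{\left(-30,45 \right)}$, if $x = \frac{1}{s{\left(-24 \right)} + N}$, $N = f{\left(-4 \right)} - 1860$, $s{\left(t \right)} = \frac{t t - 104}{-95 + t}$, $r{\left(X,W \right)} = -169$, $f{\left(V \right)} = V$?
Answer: $\frac{37566553}{222288} \approx 169.0$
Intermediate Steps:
$s{\left(t \right)} = \frac{-104 + t^{2}}{-95 + t}$ ($s{\left(t \right)} = \frac{t^{2} - 104}{-95 + t} = \frac{-104 + t^{2}}{-95 + t}$)
$N = -1864$ ($N = -4 - 1860 = -1864$)
$x = - \frac{119}{222288}$ ($x = \frac{1}{\frac{-104 + \left(-24\right)^{2}}{-95 - 24} - 1864} = \frac{1}{\frac{-104 + 576}{-119} - 1864} = \frac{1}{\left(- \frac{1}{119}\right) 472 - 1864} = \frac{1}{- \frac{472}{119} - 1864} = \frac{1}{- \frac{222288}{119}} = - \frac{119}{222288} \approx -0.00053534$)
$x - r{\left(-30,45 \right)} = - \frac{119}{222288} - -169 = - \frac{119}{222288} + 169 = \frac{37566553}{222288}$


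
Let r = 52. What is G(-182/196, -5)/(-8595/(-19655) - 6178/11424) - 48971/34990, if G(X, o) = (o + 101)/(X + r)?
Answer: -227459818943207/11627951433670 ≈ -19.561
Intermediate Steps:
G(X, o) = (101 + o)/(52 + X) (G(X, o) = (o + 101)/(X + 52) = (101 + o)/(52 + X))
G(-182/196, -5)/(-8595/(-19655) - 6178/11424) - 48971/34990 = ((101 - 5)/(52 - 182/196))/(-8595/(-19655) - 6178/11424) - 48971/34990 = (96/(52 - 182*1/196))/(-8595*(-1/19655) - 6178*1/11424) - 48971*1/34990 = (96/(52 - 13/14))/(1719/3931 - 3089/5712) - 48971/34990 = (96/(715/14))/(-2323931/22453872) - 48971/34990 = ((14/715)*96)*(-22453872/2323931) - 48971/34990 = (1344/715)*(-22453872/2323931) - 48971/34990 = -30178003968/1661610665 - 48971/34990 = -227459818943207/11627951433670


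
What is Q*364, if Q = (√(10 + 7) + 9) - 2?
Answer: 2548 + 364*√17 ≈ 4048.8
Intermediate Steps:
Q = 7 + √17 (Q = (√17 + 9) - 2 = (9 + √17) - 2 = 7 + √17 ≈ 11.123)
Q*364 = (7 + √17)*364 = 2548 + 364*√17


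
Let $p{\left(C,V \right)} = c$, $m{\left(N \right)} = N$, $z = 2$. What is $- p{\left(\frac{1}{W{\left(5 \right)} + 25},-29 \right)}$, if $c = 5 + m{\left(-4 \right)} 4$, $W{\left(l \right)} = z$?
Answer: $11$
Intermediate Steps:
$W{\left(l \right)} = 2$
$c = -11$ ($c = 5 - 16 = -11$)
$p{\left(C,V \right)} = -11$
$- p{\left(\frac{1}{W{\left(5 \right)} + 25},-29 \right)} = \left(-1\right) \left(-11\right) = 11$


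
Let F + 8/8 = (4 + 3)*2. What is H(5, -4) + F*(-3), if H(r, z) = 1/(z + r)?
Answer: -38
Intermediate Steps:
H(r, z) = 1/(r + z)
F = 13 (F = -1 + (4 + 3)*2 = -1 + 7*2 = -1 + 14 = 13)
H(5, -4) + F*(-3) = 1/(5 - 4) + 13*(-3) = 1/1 - 39 = 1 - 39 = -38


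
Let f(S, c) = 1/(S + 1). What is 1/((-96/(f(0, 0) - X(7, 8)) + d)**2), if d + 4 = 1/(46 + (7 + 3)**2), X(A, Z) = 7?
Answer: 21316/3073009 ≈ 0.0069365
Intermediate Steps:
f(S, c) = 1/(1 + S)
d = -583/146 (d = -4 + 1/(46 + (7 + 3)**2) = -4 + 1/(46 + 10**2) = -4 + 1/(46 + 100) = -4 + 1/146 = -583/146 ≈ -3.9931)
1/((-96/(f(0, 0) - X(7, 8)) + d)**2) = 1/((-96/(1/(1 + 0) - 1*7) - 583/146)**2) = 1/((-96/(1/1 - 7) - 583/146)**2) = 1/((-96/(1 - 7) - 583/146)**2) = 1/((-96/(-6) - 583/146)**2) = 1/((-96*(-1/6) - 583/146)**2) = 1/((16 - 583/146)**2) = 1/((1753/146)**2) = 1/(3073009/21316) = 21316/3073009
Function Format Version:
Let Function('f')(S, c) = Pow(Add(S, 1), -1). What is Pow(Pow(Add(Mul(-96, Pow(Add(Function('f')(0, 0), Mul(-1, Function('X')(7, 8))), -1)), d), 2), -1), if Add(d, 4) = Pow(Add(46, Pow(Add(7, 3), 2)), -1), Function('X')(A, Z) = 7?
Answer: Rational(21316, 3073009) ≈ 0.0069365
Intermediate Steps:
Function('f')(S, c) = Pow(Add(1, S), -1)
d = Rational(-583, 146) (d = Add(-4, Pow(Add(46, Pow(Add(7, 3), 2)), -1)) = Add(-4, Pow(Add(46, Pow(10, 2)), -1)) = Add(-4, Pow(Add(46, 100), -1)) = Add(-4, Pow(146, -1)) = Add(-4, Rational(1, 146)) = Rational(-583, 146) ≈ -3.9931)
Pow(Pow(Add(Mul(-96, Pow(Add(Function('f')(0, 0), Mul(-1, Function('X')(7, 8))), -1)), d), 2), -1) = Pow(Pow(Add(Mul(-96, Pow(Add(Pow(Add(1, 0), -1), Mul(-1, 7)), -1)), Rational(-583, 146)), 2), -1) = Pow(Pow(Add(Mul(-96, Pow(Add(Pow(1, -1), -7), -1)), Rational(-583, 146)), 2), -1) = Pow(Pow(Add(Mul(-96, Pow(Add(1, -7), -1)), Rational(-583, 146)), 2), -1) = Pow(Pow(Add(Mul(-96, Pow(-6, -1)), Rational(-583, 146)), 2), -1) = Pow(Pow(Add(Mul(-96, Rational(-1, 6)), Rational(-583, 146)), 2), -1) = Pow(Pow(Add(16, Rational(-583, 146)), 2), -1) = Pow(Pow(Rational(1753, 146), 2), -1) = Pow(Rational(3073009, 21316), -1) = Rational(21316, 3073009)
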